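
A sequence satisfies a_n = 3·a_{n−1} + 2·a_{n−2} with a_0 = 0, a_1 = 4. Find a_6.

1980

With companion matrix A = [[3, 2], [1, 0]], [a_n, a_{n−1}]ᵀ = A·[a_{n−1}, a_{n−2}]ᵀ, so [a_6, a_5]ᵀ = A⁵·[a_1, a_0]ᵀ.
A⁵ = [[495, 278], [139, 78]], giving [a_6, a_5]ᵀ = [[1980], [556]].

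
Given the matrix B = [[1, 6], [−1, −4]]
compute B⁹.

tr B = −3 and det B = 2, so the characteristic polynomial is λ² − (−3)λ + (2) with roots −1 and −2.
Eigenvectors give P = [[−3, −2], [1, 1]] with P⁻¹ = [[−1, −2], [1, 3]], and B = P·diag(−1, −2)·P⁻¹.
Then B⁹ = P·diag(−1, −512)·P⁻¹ = [[3, 1024], [−1, −512]] · [[−1, −2], [1, 3]] = [[1021, 3066], [−511, −1534]].

[[1021, 3066], [−511, −1534]]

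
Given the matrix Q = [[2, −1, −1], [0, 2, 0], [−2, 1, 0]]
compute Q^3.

[[16, −18, −6], [0, 8, 0], [−12, 14, 4]]

Q^2 = [[6, −5, −2], [0, 4, 0], [−4, 4, 2]]
Q^3 = [[16, −18, −6], [0, 8, 0], [−12, 14, 4]]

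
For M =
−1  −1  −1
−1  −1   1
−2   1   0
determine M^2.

[[4, 1, 0], [0, 3, 0], [1, 1, 3]]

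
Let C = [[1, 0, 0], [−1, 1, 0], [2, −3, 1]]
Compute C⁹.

C = I + N where N = [[0, 0, 0], [−1, 0, 0], [2, −3, 0]] is strictly lower-triangular, so N³ = 0.
(I + N)⁹ = I + 9·N + 36·N² = [[1, 0, 0], [−9, 1, 0], [126, −27, 1]].

[[1, 0, 0], [−9, 1, 0], [126, −27, 1]]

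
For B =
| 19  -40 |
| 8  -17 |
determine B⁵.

[[1219, -2440], [488, -977]]

tr B = 2 and det B = -3, so the characteristic polynomial is λ² − (2)λ + (-3) with roots -1 and 3.
Eigenvectors give P = [[2, 5], [1, 2]] with P⁻¹ = [[-2, 5], [1, -2]], and B = P·diag(-1, 3)·P⁻¹.
Then B⁵ = P·diag(-1, 243)·P⁻¹ = [[-2, 1215], [-1, 486]] · [[-2, 5], [1, -2]] = [[1219, -2440], [488, -977]].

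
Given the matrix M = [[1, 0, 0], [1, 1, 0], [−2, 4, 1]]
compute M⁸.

[[1, 0, 0], [8, 1, 0], [96, 32, 1]]

M = I + N where N = [[0, 0, 0], [1, 0, 0], [−2, 4, 0]] is strictly lower-triangular, so N³ = 0.
(I + N)⁸ = I + 8·N + 28·N² = [[1, 0, 0], [8, 1, 0], [96, 32, 1]].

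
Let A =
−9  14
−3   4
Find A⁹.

[[−134709, 268394], [−57513, 114514]]

tr A = −5 and det A = 6, so the characteristic polynomial is λ² − (−5)λ + (6) with roots −3 and −2.
Eigenvectors give P = [[7, 2], [3, 1]] with P⁻¹ = [[1, −2], [−3, 7]], and A = P·diag(−3, −2)·P⁻¹.
Then A⁹ = P·diag(−19683, −512)·P⁻¹ = [[−137781, −1024], [−59049, −512]] · [[1, −2], [−3, 7]] = [[−134709, 268394], [−57513, 114514]].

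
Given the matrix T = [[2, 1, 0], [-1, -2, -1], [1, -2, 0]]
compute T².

[[3, 0, -1], [-1, 5, 2], [4, 5, 2]]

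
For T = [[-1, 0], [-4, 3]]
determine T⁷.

tr T = 2 and det T = -3, so the characteristic polynomial is λ² − (2)λ + (-3) with roots 3 and -1.
Eigenvectors give P = [[0, -1], [1, -1]] with P⁻¹ = [[-1, 1], [-1, 0]], and T = P·diag(3, -1)·P⁻¹.
Then T⁷ = P·diag(2187, -1)·P⁻¹ = [[0, 1], [2187, 1]] · [[-1, 1], [-1, 0]] = [[-1, 0], [-2188, 2187]].

[[-1, 0], [-2188, 2187]]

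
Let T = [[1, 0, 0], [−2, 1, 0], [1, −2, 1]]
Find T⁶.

[[1, 0, 0], [−12, 1, 0], [66, −12, 1]]

T = I + N where N = [[0, 0, 0], [−2, 0, 0], [1, −2, 0]] is strictly lower-triangular, so N³ = 0.
(I + N)⁶ = I + 6·N + 15·N² = [[1, 0, 0], [−12, 1, 0], [66, −12, 1]].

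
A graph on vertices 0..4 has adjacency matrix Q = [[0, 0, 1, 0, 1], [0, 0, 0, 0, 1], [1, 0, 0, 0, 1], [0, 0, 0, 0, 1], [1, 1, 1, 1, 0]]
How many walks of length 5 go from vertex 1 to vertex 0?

The number of length-5 walks from vertex 1 to vertex 0 is entry (1,0) of Q^5, where Q is the adjacency matrix.
Q^2 = [[2, 1, 1, 1, 1], [1, 1, 1, 1, 0], [1, 1, 2, 1, 1], [1, 1, 1, 1, 0], [1, 0, 1, 0, 4]]
Q^3 = [[2, 1, 3, 1, 5], [1, 0, 1, 0, 4], [3, 1, 2, 1, 5], [1, 0, 1, 0, 4], [5, 4, 5, 4, 2]]
Q^4 = [[8, 5, 7, 5, 7], [5, 4, 5, 4, 2], [7, 5, 8, 5, 7], [5, 4, 5, 4, 2], [7, 2, 7, 2, 18]]
Q^5 = [[14, 7, 15, 7, 25], [7, 2, 7, 2, 18], [15, 7, 14, 7, 25], [7, 2, 7, 2, 18], [25, 18, 25, 18, 18]]

7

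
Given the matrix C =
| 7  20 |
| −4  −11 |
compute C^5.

tr C = −4 and det C = 3, so the characteristic polynomial is λ² − (−4)λ + (3) with roots −1 and −3.
Eigenvectors give P = [[5, −2], [−2, 1]] with P⁻¹ = [[1, 2], [2, 5]], and C = P·diag(−1, −3)·P⁻¹.
Then C^5 = P·diag(−1, −243)·P⁻¹ = [[−5, 486], [2, −243]] · [[1, 2], [2, 5]] = [[967, 2420], [−484, −1211]].

[[967, 2420], [−484, −1211]]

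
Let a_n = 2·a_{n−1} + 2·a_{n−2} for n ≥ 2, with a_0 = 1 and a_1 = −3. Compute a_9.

−5552

With companion matrix Q = [[2, 2], [1, 0]], [a_n, a_{n−1}]ᵀ = Q·[a_{n−1}, a_{n−2}]ᵀ, so [a_9, a_8]ᵀ = Q^8·[a_1, a_0]ᵀ.
Q^8 = [[2448, 1792], [896, 656]], giving [a_9, a_8]ᵀ = [[−5552], [−2032]].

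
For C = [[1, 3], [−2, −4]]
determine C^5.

[[61, 93], [−62, −94]]

tr C = −3 and det C = 2, so the characteristic polynomial is λ² − (−3)λ + (2) with roots −1 and −2.
Eigenvectors give P = [[3, 1], [−2, −1]] with P⁻¹ = [[1, 1], [−2, −3]], and C = P·diag(−1, −2)·P⁻¹.
Then C^5 = P·diag(−1, −32)·P⁻¹ = [[−3, −32], [2, 32]] · [[1, 1], [−2, −3]] = [[61, 93], [−62, −94]].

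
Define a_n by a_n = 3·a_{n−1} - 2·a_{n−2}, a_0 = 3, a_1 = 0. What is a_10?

-3066

With companion matrix Q = [[3, -2], [1, 0]], [a_n, a_{n−1}]ᵀ = Q·[a_{n−1}, a_{n−2}]ᵀ, so [a_10, a_9]ᵀ = Q⁹·[a_1, a_0]ᵀ.
Q⁹ = [[1023, -1022], [511, -510]], giving [a_10, a_9]ᵀ = [[-3066], [-1530]].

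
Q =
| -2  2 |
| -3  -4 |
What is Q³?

Q² = [[-2, -12], [18, 10]]
Q³ = [[40, 44], [-66, -4]]

[[40, 44], [-66, -4]]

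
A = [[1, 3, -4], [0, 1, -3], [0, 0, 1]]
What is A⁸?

[[1, 24, -284], [0, 1, -24], [0, 0, 1]]

A = I + N where N = [[0, 3, -4], [0, 0, -3], [0, 0, 0]] is strictly upper-triangular, so N³ = 0.
(I + N)⁸ = I + 8·N + 28·N² = [[1, 24, -284], [0, 1, -24], [0, 0, 1]].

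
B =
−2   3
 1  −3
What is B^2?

[[7, −15], [−5, 12]]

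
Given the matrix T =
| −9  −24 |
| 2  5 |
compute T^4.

tr T = −4 and det T = 3, so the characteristic polynomial is λ² − (−4)λ + (3) with roots −1 and −3.
Eigenvectors give P = [[−3, 4], [1, −1]] with P⁻¹ = [[1, 4], [1, 3]], and T = P·diag(−1, −3)·P⁻¹.
Then T^4 = P·diag(1, 81)·P⁻¹ = [[−3, 324], [1, −81]] · [[1, 4], [1, 3]] = [[321, 960], [−80, −239]].

[[321, 960], [−80, −239]]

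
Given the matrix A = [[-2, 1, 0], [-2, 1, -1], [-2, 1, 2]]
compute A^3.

A^2 = [[2, -1, -1], [4, -2, -3], [-2, 1, 3]]
A^3 = [[0, 0, -1], [2, -1, -4], [-4, 2, 5]]

[[0, 0, -1], [2, -1, -4], [-4, 2, 5]]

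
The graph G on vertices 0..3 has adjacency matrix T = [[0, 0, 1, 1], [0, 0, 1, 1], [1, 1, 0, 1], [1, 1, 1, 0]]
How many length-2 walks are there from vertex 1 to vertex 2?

The number of length-2 walks from vertex 1 to vertex 2 is entry (1,2) of T^2, where T is the adjacency matrix.
T^2 = [[2, 2, 1, 1], [2, 2, 1, 1], [1, 1, 3, 2], [1, 1, 2, 3]]

1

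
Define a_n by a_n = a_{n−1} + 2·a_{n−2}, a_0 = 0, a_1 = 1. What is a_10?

With companion matrix Q = [[1, 2], [1, 0]], [a_n, a_{n−1}]ᵀ = Q·[a_{n−1}, a_{n−2}]ᵀ, so [a_10, a_9]ᵀ = Q⁹·[a_1, a_0]ᵀ.
Q⁹ = [[341, 342], [171, 170]], giving [a_10, a_9]ᵀ = [[341], [171]].

341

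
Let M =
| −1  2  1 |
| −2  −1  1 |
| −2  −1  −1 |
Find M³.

M² = [[−5, −5, 0], [2, −4, −4], [6, −2, −2]]
M³ = [[15, −5, −10], [14, 12, 2], [2, 16, 6]]

[[15, −5, −10], [14, 12, 2], [2, 16, 6]]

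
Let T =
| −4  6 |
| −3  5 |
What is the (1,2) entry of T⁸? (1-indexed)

510

tr T = 1 and det T = −2, so the characteristic polynomial is λ² − (1)λ + (−2) with roots −1 and 2.
Eigenvectors give P = [[2, −1], [1, −1]] with P⁻¹ = [[1, −1], [1, −2]], and T = P·diag(−1, 2)·P⁻¹.
Then T⁸ = P·diag(1, 256)·P⁻¹ = [[2, −256], [1, −256]] · [[1, −1], [1, −2]] = [[−254, 510], [−255, 511]].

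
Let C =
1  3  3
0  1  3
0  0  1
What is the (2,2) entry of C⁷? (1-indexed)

C = I + N where N = [[0, 3, 3], [0, 0, 3], [0, 0, 0]] is strictly upper-triangular, so N³ = 0.
(I + N)⁷ = I + 7·N + 21·N² = [[1, 21, 210], [0, 1, 21], [0, 0, 1]].

1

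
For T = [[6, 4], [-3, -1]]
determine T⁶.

tr T = 5 and det T = 6, so the characteristic polynomial is λ² − (5)λ + (6) with roots 2 and 3.
Eigenvectors give P = [[-1, 4], [1, -3]] with P⁻¹ = [[3, 4], [1, 1]], and T = P·diag(2, 3)·P⁻¹.
Then T⁶ = P·diag(64, 729)·P⁻¹ = [[-64, 2916], [64, -2187]] · [[3, 4], [1, 1]] = [[2724, 2660], [-1995, -1931]].

[[2724, 2660], [-1995, -1931]]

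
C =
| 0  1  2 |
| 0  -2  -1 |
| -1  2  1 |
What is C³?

C² = [[-2, 2, 1], [1, 2, 1], [-1, -3, -3]]
C³ = [[-1, -4, -5], [-1, -1, 1], [3, -1, -2]]

[[-1, -4, -5], [-1, -1, 1], [3, -1, -2]]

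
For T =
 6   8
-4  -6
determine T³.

[[24, 32], [-16, -24]]

tr T = 0 and det T = -4, so the characteristic polynomial is λ² − (0)λ + (-4) with roots 2 and -2.
Eigenvectors give P = [[2, -1], [-1, 1]] with P⁻¹ = [[1, 1], [1, 2]], and T = P·diag(2, -2)·P⁻¹.
Then T³ = P·diag(8, -8)·P⁻¹ = [[16, 8], [-8, -8]] · [[1, 1], [1, 2]] = [[24, 32], [-16, -24]].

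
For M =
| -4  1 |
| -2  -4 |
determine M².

[[14, -8], [16, 14]]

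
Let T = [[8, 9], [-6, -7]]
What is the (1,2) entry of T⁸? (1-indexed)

765

tr T = 1 and det T = -2, so the characteristic polynomial is λ² − (1)λ + (-2) with roots -1 and 2.
Eigenvectors give P = [[-1, 3], [1, -2]] with P⁻¹ = [[2, 3], [1, 1]], and T = P·diag(-1, 2)·P⁻¹.
Then T⁸ = P·diag(1, 256)·P⁻¹ = [[-1, 768], [1, -512]] · [[2, 3], [1, 1]] = [[766, 765], [-510, -509]].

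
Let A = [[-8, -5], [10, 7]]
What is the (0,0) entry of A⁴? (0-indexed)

tr A = -1 and det A = -6, so the characteristic polynomial is λ² − (-1)λ + (-6) with roots -3 and 2.
Eigenvectors give P = [[-1, -1], [1, 2]] with P⁻¹ = [[-2, -1], [1, 1]], and A = P·diag(-3, 2)·P⁻¹.
Then A⁴ = P·diag(81, 16)·P⁻¹ = [[-81, -16], [81, 32]] · [[-2, -1], [1, 1]] = [[146, 65], [-130, -49]].

146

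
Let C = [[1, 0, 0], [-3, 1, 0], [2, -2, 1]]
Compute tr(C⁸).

3

C = I + N where N = [[0, 0, 0], [-3, 0, 0], [2, -2, 0]] is strictly lower-triangular, so N³ = 0.
(I + N)⁸ = I + 8·N + 28·N² = [[1, 0, 0], [-24, 1, 0], [184, -16, 1]].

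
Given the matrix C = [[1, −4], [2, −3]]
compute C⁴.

C² = [[−7, 8], [−4, 1]]
C³ = [[9, 4], [−2, 13]]
C⁴ = [[17, −48], [24, −31]]

[[17, −48], [24, −31]]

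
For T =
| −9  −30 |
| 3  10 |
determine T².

T² = T (a projection; rank 1, trace 1), so T² = T.

[[−9, −30], [3, 10]]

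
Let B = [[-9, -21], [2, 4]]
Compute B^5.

[[-1509, -4431], [422, 1234]]

tr B = -5 and det B = 6, so the characteristic polynomial is λ² − (-5)λ + (6) with roots -2 and -3.
Eigenvectors give P = [[3, 7], [-1, -2]] with P⁻¹ = [[-2, -7], [1, 3]], and B = P·diag(-2, -3)·P⁻¹.
Then B^5 = P·diag(-32, -243)·P⁻¹ = [[-96, -1701], [32, 486]] · [[-2, -7], [1, 3]] = [[-1509, -4431], [422, 1234]].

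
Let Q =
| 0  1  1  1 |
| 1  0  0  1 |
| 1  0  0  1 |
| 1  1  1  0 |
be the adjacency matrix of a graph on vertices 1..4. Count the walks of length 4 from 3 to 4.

9

The number of length-4 walks from vertex 3 to vertex 4 is entry (3,4) of Q⁴, where Q is the adjacency matrix.
Q² = [[3, 1, 1, 2], [1, 2, 2, 1], [1, 2, 2, 1], [2, 1, 1, 3]]
Q³ = [[4, 5, 5, 5], [5, 2, 2, 5], [5, 2, 2, 5], [5, 5, 5, 4]]
Q⁴ = [[15, 9, 9, 14], [9, 10, 10, 9], [9, 10, 10, 9], [14, 9, 9, 15]]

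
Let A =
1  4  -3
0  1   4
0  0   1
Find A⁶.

[[1, 24, 222], [0, 1, 24], [0, 0, 1]]

A = I + N where N = [[0, 4, -3], [0, 0, 4], [0, 0, 0]] is strictly upper-triangular, so N³ = 0.
(I + N)⁶ = I + 6·N + 15·N² = [[1, 24, 222], [0, 1, 24], [0, 0, 1]].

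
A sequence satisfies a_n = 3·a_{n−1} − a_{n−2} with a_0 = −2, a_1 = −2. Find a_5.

−68

With companion matrix Q = [[3, −1], [1, 0]], [a_n, a_{n−1}]ᵀ = Q·[a_{n−1}, a_{n−2}]ᵀ, so [a_5, a_4]ᵀ = Q^4·[a_1, a_0]ᵀ.
Q^4 = [[55, −21], [21, −8]], giving [a_5, a_4]ᵀ = [[−68], [−26]].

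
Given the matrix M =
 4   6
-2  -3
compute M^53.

M² = M (a projection; rank 1, trace 1), so M^53 = M.

[[4, 6], [-2, -3]]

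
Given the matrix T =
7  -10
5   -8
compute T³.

[[43, -70], [35, -62]]

tr T = -1 and det T = -6, so the characteristic polynomial is λ² − (-1)λ + (-6) with roots -3 and 2.
Eigenvectors give P = [[1, 2], [1, 1]] with P⁻¹ = [[-1, 2], [1, -1]], and T = P·diag(-3, 2)·P⁻¹.
Then T³ = P·diag(-27, 8)·P⁻¹ = [[-27, 16], [-27, 8]] · [[-1, 2], [1, -1]] = [[43, -70], [35, -62]].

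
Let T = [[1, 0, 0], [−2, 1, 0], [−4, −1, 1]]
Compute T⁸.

T = I + N where N = [[0, 0, 0], [−2, 0, 0], [−4, −1, 0]] is strictly lower-triangular, so N³ = 0.
(I + N)⁸ = I + 8·N + 28·N² = [[1, 0, 0], [−16, 1, 0], [24, −8, 1]].

[[1, 0, 0], [−16, 1, 0], [24, −8, 1]]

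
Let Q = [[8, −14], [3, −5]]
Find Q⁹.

tr Q = 3 and det Q = 2, so the characteristic polynomial is λ² − (3)λ + (2) with roots 2 and 1.
Eigenvectors give P = [[7, −2], [3, −1]] with P⁻¹ = [[1, −2], [3, −7]], and Q = P·diag(2, 1)·P⁻¹.
Then Q⁹ = P·diag(512, 1)·P⁻¹ = [[3584, −2], [1536, −1]] · [[1, −2], [3, −7]] = [[3578, −7154], [1533, −3065]].

[[3578, −7154], [1533, −3065]]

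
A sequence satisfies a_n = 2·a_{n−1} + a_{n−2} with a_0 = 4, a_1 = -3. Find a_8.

With companion matrix Q = [[2, 1], [1, 0]], [a_n, a_{n−1}]ᵀ = Q·[a_{n−1}, a_{n−2}]ᵀ, so [a_8, a_7]ᵀ = Q⁷·[a_1, a_0]ᵀ.
Q⁷ = [[408, 169], [169, 70]], giving [a_8, a_7]ᵀ = [[-548], [-227]].

-548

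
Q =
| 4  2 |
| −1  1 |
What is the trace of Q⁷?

2315

tr Q = 5 and det Q = 6, so the characteristic polynomial is λ² − (5)λ + (6) with roots 3 and 2.
Eigenvectors give P = [[2, 1], [−1, −1]] with P⁻¹ = [[1, 1], [−1, −2]], and Q = P·diag(3, 2)·P⁻¹.
Then Q⁷ = P·diag(2187, 128)·P⁻¹ = [[4374, 128], [−2187, −128]] · [[1, 1], [−1, −2]] = [[4246, 4118], [−2059, −1931]].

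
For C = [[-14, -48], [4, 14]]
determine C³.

[[-56, -192], [16, 56]]

tr C = 0 and det C = -4, so the characteristic polynomial is λ² − (0)λ + (-4) with roots -2 and 2.
Eigenvectors give P = [[4, -3], [-1, 1]] with P⁻¹ = [[1, 3], [1, 4]], and C = P·diag(-2, 2)·P⁻¹.
Then C³ = P·diag(-8, 8)·P⁻¹ = [[-32, -24], [8, 8]] · [[1, 3], [1, 4]] = [[-56, -192], [16, 56]].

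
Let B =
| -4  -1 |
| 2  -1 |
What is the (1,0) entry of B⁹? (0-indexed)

tr B = -5 and det B = 6, so the characteristic polynomial is λ² − (-5)λ + (6) with roots -2 and -3.
Eigenvectors give P = [[-1, -1], [2, 1]] with P⁻¹ = [[1, 1], [-2, -1]], and B = P·diag(-2, -3)·P⁻¹.
Then B⁹ = P·diag(-512, -19683)·P⁻¹ = [[512, 19683], [-1024, -19683]] · [[1, 1], [-2, -1]] = [[-38854, -19171], [38342, 18659]].

38342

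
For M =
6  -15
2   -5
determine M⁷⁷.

[[6, -15], [2, -5]]

M² = M (a projection; rank 1, trace 1), so M⁷⁷ = M.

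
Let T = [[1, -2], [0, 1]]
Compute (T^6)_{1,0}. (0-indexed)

T = I + N where N = [[0, -2], [0, 0]] is strictly upper-triangular, so N^2 = 0.
(I + N)^6 = I + 6·N = [[1, -12], [0, 1]].

0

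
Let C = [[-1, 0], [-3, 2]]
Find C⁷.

tr C = 1 and det C = -2, so the characteristic polynomial is λ² − (1)λ + (-2) with roots -1 and 2.
Eigenvectors give P = [[1, 0], [1, -1]] with P⁻¹ = [[1, 0], [1, -1]], and C = P·diag(-1, 2)·P⁻¹.
Then C⁷ = P·diag(-1, 128)·P⁻¹ = [[-1, 0], [-1, -128]] · [[1, 0], [1, -1]] = [[-1, 0], [-129, 128]].

[[-1, 0], [-129, 128]]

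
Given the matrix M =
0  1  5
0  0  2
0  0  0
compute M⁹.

M is strictly triangular, hence nilpotent: M³ = 0, so M⁹ = 0.

[[0, 0, 0], [0, 0, 0], [0, 0, 0]]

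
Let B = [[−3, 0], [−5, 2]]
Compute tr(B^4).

97

tr B = −1 and det B = −6, so the characteristic polynomial is λ² − (−1)λ + (−6) with roots −3 and 2.
Eigenvectors give P = [[1, 0], [1, −1]] with P⁻¹ = [[1, 0], [1, −1]], and B = P·diag(−3, 2)·P⁻¹.
Then B^4 = P·diag(81, 16)·P⁻¹ = [[81, 0], [81, −16]] · [[1, 0], [1, −1]] = [[81, 0], [65, 16]].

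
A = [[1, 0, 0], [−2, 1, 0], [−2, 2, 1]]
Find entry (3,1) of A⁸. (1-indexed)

A = I + N where N = [[0, 0, 0], [−2, 0, 0], [−2, 2, 0]] is strictly lower-triangular, so N³ = 0.
(I + N)⁸ = I + 8·N + 28·N² = [[1, 0, 0], [−16, 1, 0], [−128, 16, 1]].

−128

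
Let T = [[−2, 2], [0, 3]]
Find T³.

T² = [[4, 2], [0, 9]]
T³ = [[−8, 14], [0, 27]]

[[−8, 14], [0, 27]]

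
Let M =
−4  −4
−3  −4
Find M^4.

[[1552, 1792], [1344, 1552]]

M^2 = [[28, 32], [24, 28]]
M^3 = [[−208, −240], [−180, −208]]
M^4 = [[1552, 1792], [1344, 1552]]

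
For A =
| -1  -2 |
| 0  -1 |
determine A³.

A² = [[1, 4], [0, 1]]
A³ = [[-1, -6], [0, -1]]

[[-1, -6], [0, -1]]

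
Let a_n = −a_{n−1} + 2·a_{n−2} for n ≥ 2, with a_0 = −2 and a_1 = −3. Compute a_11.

−685

With companion matrix B = [[−1, 2], [1, 0]], [a_n, a_{n−1}]ᵀ = B·[a_{n−1}, a_{n−2}]ᵀ, so [a_11, a_10]ᵀ = B¹⁰·[a_1, a_0]ᵀ.
B¹⁰ = [[683, −682], [−341, 342]], giving [a_11, a_10]ᵀ = [[−685], [339]].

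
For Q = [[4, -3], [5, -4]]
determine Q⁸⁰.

Q² = I (check: tr Q = 0 and det Q = -1), so Q⁸⁰ = I since 80 is even.

[[1, 0], [0, 1]]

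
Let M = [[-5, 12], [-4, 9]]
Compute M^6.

tr M = 4 and det M = 3, so the characteristic polynomial is λ² − (4)λ + (3) with roots 3 and 1.
Eigenvectors give P = [[-3, 2], [-2, 1]] with P⁻¹ = [[1, -2], [2, -3]], and M = P·diag(3, 1)·P⁻¹.
Then M^6 = P·diag(729, 1)·P⁻¹ = [[-2187, 2], [-1458, 1]] · [[1, -2], [2, -3]] = [[-2183, 4368], [-1456, 2913]].

[[-2183, 4368], [-1456, 2913]]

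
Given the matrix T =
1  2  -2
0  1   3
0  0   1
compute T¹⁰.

[[1, 20, 250], [0, 1, 30], [0, 0, 1]]

T = I + N where N = [[0, 2, -2], [0, 0, 3], [0, 0, 0]] is strictly upper-triangular, so N³ = 0.
(I + N)¹⁰ = I + 10·N + 45·N² = [[1, 20, 250], [0, 1, 30], [0, 0, 1]].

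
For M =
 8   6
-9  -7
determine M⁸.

tr M = 1 and det M = -2, so the characteristic polynomial is λ² − (1)λ + (-2) with roots -1 and 2.
Eigenvectors give P = [[2, -1], [-3, 1]] with P⁻¹ = [[-1, -1], [-3, -2]], and M = P·diag(-1, 2)·P⁻¹.
Then M⁸ = P·diag(1, 256)·P⁻¹ = [[2, -256], [-3, 256]] · [[-1, -1], [-3, -2]] = [[766, 510], [-765, -509]].

[[766, 510], [-765, -509]]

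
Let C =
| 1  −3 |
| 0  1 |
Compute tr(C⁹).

2

C = I + N where N = [[0, −3], [0, 0]] is strictly upper-triangular, so N² = 0.
(I + N)⁹ = I + 9·N = [[1, −27], [0, 1]].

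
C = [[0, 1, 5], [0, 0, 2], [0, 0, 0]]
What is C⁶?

C is strictly triangular, hence nilpotent: C³ = 0, so C⁶ = 0.

[[0, 0, 0], [0, 0, 0], [0, 0, 0]]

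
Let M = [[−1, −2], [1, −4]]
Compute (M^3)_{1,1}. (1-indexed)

11

tr M = −5 and det M = 6, so the characteristic polynomial is λ² − (−5)λ + (6) with roots −3 and −2.
Eigenvectors give P = [[1, −2], [1, −1]] with P⁻¹ = [[−1, 2], [−1, 1]], and M = P·diag(−3, −2)·P⁻¹.
Then M^3 = P·diag(−27, −8)·P⁻¹ = [[−27, 16], [−27, 8]] · [[−1, 2], [−1, 1]] = [[11, −38], [19, −46]].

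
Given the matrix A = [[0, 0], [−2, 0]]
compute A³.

[[0, 0], [0, 0]]

A is strictly triangular, hence nilpotent: A² = 0, so A³ = 0.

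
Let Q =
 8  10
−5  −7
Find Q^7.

tr Q = 1 and det Q = −6, so the characteristic polynomial is λ² − (1)λ + (−6) with roots 3 and −2.
Eigenvectors give P = [[2, −1], [−1, 1]] with P⁻¹ = [[1, 1], [1, 2]], and Q = P·diag(3, −2)·P⁻¹.
Then Q^7 = P·diag(2187, −128)·P⁻¹ = [[4374, 128], [−2187, −128]] · [[1, 1], [1, 2]] = [[4502, 4630], [−2315, −2443]].

[[4502, 4630], [−2315, −2443]]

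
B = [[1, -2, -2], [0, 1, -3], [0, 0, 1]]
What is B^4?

[[1, -8, 28], [0, 1, -12], [0, 0, 1]]

B = I + N where N = [[0, -2, -2], [0, 0, -3], [0, 0, 0]] is strictly upper-triangular, so N^3 = 0.
(I + N)^4 = I + 4·N + 6·N^2 = [[1, -8, 28], [0, 1, -12], [0, 0, 1]].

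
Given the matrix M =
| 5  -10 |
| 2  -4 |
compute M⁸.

M² = M (a projection; rank 1, trace 1), so M⁸ = M.

[[5, -10], [2, -4]]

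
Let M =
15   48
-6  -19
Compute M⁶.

tr M = -4 and det M = 3, so the characteristic polynomial is λ² − (-4)λ + (3) with roots -1 and -3.
Eigenvectors give P = [[3, 8], [-1, -3]] with P⁻¹ = [[3, 8], [-1, -3]], and M = P·diag(-1, -3)·P⁻¹.
Then M⁶ = P·diag(1, 729)·P⁻¹ = [[3, 5832], [-1, -2187]] · [[3, 8], [-1, -3]] = [[-5823, -17472], [2184, 6553]].

[[-5823, -17472], [2184, 6553]]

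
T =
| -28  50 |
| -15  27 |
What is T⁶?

tr T = -1 and det T = -6, so the characteristic polynomial is λ² − (-1)λ + (-6) with roots -3 and 2.
Eigenvectors give P = [[2, -5], [1, -3]] with P⁻¹ = [[3, -5], [1, -2]], and T = P·diag(-3, 2)·P⁻¹.
Then T⁶ = P·diag(729, 64)·P⁻¹ = [[1458, -320], [729, -192]] · [[3, -5], [1, -2]] = [[4054, -6650], [1995, -3261]].

[[4054, -6650], [1995, -3261]]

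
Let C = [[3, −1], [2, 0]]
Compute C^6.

[[127, −63], [126, −62]]

tr C = 3 and det C = 2, so the characteristic polynomial is λ² − (3)λ + (2) with roots 1 and 2.
Eigenvectors give P = [[−1, 1], [−2, 1]] with P⁻¹ = [[1, −1], [2, −1]], and C = P·diag(1, 2)·P⁻¹.
Then C^6 = P·diag(1, 64)·P⁻¹ = [[−1, 64], [−2, 64]] · [[1, −1], [2, −1]] = [[127, −63], [126, −62]].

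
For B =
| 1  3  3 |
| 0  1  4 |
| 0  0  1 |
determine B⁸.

B = I + N where N = [[0, 3, 3], [0, 0, 4], [0, 0, 0]] is strictly upper-triangular, so N³ = 0.
(I + N)⁸ = I + 8·N + 28·N² = [[1, 24, 360], [0, 1, 32], [0, 0, 1]].

[[1, 24, 360], [0, 1, 32], [0, 0, 1]]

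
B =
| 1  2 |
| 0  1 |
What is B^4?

[[1, 8], [0, 1]]

B = I + N where N = [[0, 2], [0, 0]] is strictly upper-triangular, so N^2 = 0.
(I + N)^4 = I + 4·N = [[1, 8], [0, 1]].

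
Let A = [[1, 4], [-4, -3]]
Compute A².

[[-15, -8], [8, -7]]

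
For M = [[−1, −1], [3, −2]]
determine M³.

M² = [[−2, 3], [−9, 1]]
M³ = [[11, −4], [12, 7]]

[[11, −4], [12, 7]]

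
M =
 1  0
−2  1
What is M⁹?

M = I + N where N = [[0, 0], [−2, 0]] is strictly lower-triangular, so N² = 0.
(I + N)⁹ = I + 9·N = [[1, 0], [−18, 1]].

[[1, 0], [−18, 1]]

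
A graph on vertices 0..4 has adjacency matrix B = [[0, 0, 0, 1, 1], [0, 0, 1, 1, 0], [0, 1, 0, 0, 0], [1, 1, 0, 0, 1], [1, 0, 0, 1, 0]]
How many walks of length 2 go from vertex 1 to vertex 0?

The number of length-2 walks from vertex 1 to vertex 0 is entry (1,0) of B^2, where B is the adjacency matrix.
B^2 = [[2, 1, 0, 1, 1], [1, 2, 0, 0, 1], [0, 0, 1, 1, 0], [1, 0, 1, 3, 1], [1, 1, 0, 1, 2]]

1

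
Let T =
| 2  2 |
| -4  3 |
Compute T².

[[-4, 10], [-20, 1]]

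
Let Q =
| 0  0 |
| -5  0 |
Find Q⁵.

[[0, 0], [0, 0]]

Q is strictly triangular, hence nilpotent: Q² = 0, so Q⁵ = 0.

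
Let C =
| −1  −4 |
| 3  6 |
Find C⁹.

[[−57001, −76684], [57513, 77196]]

tr C = 5 and det C = 6, so the characteristic polynomial is λ² − (5)λ + (6) with roots 2 and 3.
Eigenvectors give P = [[4, −1], [−3, 1]] with P⁻¹ = [[1, 1], [3, 4]], and C = P·diag(2, 3)·P⁻¹.
Then C⁹ = P·diag(512, 19683)·P⁻¹ = [[2048, −19683], [−1536, 19683]] · [[1, 1], [3, 4]] = [[−57001, −76684], [57513, 77196]].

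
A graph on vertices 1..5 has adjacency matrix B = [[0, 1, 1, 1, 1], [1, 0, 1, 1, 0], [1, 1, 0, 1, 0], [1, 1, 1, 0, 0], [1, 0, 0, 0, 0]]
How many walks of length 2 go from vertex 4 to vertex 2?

The number of length-2 walks from vertex 4 to vertex 2 is entry (4,2) of B², where B is the adjacency matrix.
B² = [[4, 2, 2, 2, 0], [2, 3, 2, 2, 1], [2, 2, 3, 2, 1], [2, 2, 2, 3, 1], [0, 1, 1, 1, 1]]

2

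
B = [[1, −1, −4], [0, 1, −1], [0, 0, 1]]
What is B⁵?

B = I + N where N = [[0, −1, −4], [0, 0, −1], [0, 0, 0]] is strictly upper-triangular, so N³ = 0.
(I + N)⁵ = I + 5·N + 10·N² = [[1, −5, −10], [0, 1, −5], [0, 0, 1]].

[[1, −5, −10], [0, 1, −5], [0, 0, 1]]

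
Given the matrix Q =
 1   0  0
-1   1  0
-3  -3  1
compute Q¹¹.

[[1, 0, 0], [-11, 1, 0], [132, -33, 1]]

Q = I + N where N = [[0, 0, 0], [-1, 0, 0], [-3, -3, 0]] is strictly lower-triangular, so N³ = 0.
(I + N)¹¹ = I + 11·N + 55·N² = [[1, 0, 0], [-11, 1, 0], [132, -33, 1]].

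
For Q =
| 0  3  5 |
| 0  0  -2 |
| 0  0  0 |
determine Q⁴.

[[0, 0, 0], [0, 0, 0], [0, 0, 0]]

Q is strictly triangular, hence nilpotent: Q³ = 0, so Q⁴ = 0.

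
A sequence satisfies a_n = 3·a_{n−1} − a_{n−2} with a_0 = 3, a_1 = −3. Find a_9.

With companion matrix B = [[3, −1], [1, 0]], [a_n, a_{n−1}]ᵀ = B·[a_{n−1}, a_{n−2}]ᵀ, so [a_9, a_8]ᵀ = B⁸·[a_1, a_0]ᵀ.
B⁸ = [[2584, −987], [987, −377]], giving [a_9, a_8]ᵀ = [[−10713], [−4092]].

−10713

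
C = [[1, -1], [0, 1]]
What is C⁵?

[[1, -5], [0, 1]]

C = I + N where N = [[0, -1], [0, 0]] is strictly upper-triangular, so N² = 0.
(I + N)⁵ = I + 5·N = [[1, -5], [0, 1]].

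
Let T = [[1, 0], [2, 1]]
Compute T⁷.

T = I + N where N = [[0, 0], [2, 0]] is strictly lower-triangular, so N² = 0.
(I + N)⁷ = I + 7·N = [[1, 0], [14, 1]].

[[1, 0], [14, 1]]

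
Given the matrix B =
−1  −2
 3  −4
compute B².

[[−5, 10], [−15, 10]]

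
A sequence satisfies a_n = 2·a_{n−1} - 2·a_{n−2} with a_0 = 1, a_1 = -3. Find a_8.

16

With companion matrix Q = [[2, -2], [1, 0]], [a_n, a_{n−1}]ᵀ = Q·[a_{n−1}, a_{n−2}]ᵀ, so [a_8, a_7]ᵀ = Q⁷·[a_1, a_0]ᵀ.
Q⁷ = [[0, 16], [-8, 16]], giving [a_8, a_7]ᵀ = [[16], [40]].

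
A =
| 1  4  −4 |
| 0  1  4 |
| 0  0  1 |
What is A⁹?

A = I + N where N = [[0, 4, −4], [0, 0, 4], [0, 0, 0]] is strictly upper-triangular, so N³ = 0.
(I + N)⁹ = I + 9·N + 36·N² = [[1, 36, 540], [0, 1, 36], [0, 0, 1]].

[[1, 36, 540], [0, 1, 36], [0, 0, 1]]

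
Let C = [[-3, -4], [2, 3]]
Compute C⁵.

C² = I (check: tr C = 0 and det C = -1), so C⁵ = C since 5 is odd.

[[-3, -4], [2, 3]]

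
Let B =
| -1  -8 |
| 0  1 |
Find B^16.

[[1, 0], [0, 1]]

B² = I (check: tr B = 0 and det B = -1), so B^16 = I since 16 is even.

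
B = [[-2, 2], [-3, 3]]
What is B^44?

B² = B (a projection; rank 1, trace 1), so B^44 = B.

[[-2, 2], [-3, 3]]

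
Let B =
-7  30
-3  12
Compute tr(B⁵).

tr B = 5 and det B = 6, so the characteristic polynomial is λ² − (5)λ + (6) with roots 3 and 2.
Eigenvectors give P = [[3, 10], [1, 3]] with P⁻¹ = [[-3, 10], [1, -3]], and B = P·diag(3, 2)·P⁻¹.
Then B⁵ = P·diag(243, 32)·P⁻¹ = [[729, 320], [243, 96]] · [[-3, 10], [1, -3]] = [[-1867, 6330], [-633, 2142]].

275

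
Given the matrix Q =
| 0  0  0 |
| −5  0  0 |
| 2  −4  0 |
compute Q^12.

Q is strictly triangular, hence nilpotent: Q^3 = 0, so Q^12 = 0.

[[0, 0, 0], [0, 0, 0], [0, 0, 0]]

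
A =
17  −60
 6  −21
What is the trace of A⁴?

tr A = −4 and det A = 3, so the characteristic polynomial is λ² − (−4)λ + (3) with roots −3 and −1.
Eigenvectors give P = [[3, 10], [1, 3]] with P⁻¹ = [[−3, 10], [1, −3]], and A = P·diag(−3, −1)·P⁻¹.
Then A⁴ = P·diag(81, 1)·P⁻¹ = [[243, 10], [81, 3]] · [[−3, 10], [1, −3]] = [[−719, 2400], [−240, 801]].

82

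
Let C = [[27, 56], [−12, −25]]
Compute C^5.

[[1707, 3416], [−732, −1465]]

tr C = 2 and det C = −3, so the characteristic polynomial is λ² − (2)λ + (−3) with roots −1 and 3.
Eigenvectors give P = [[2, −7], [−1, 3]] with P⁻¹ = [[−3, −7], [−1, −2]], and C = P·diag(−1, 3)·P⁻¹.
Then C^5 = P·diag(−1, 243)·P⁻¹ = [[−2, −1701], [1, 729]] · [[−3, −7], [−1, −2]] = [[1707, 3416], [−732, −1465]].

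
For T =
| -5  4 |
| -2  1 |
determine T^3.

[[-53, 52], [-26, 25]]

tr T = -4 and det T = 3, so the characteristic polynomial is λ² − (-4)λ + (3) with roots -3 and -1.
Eigenvectors give P = [[2, -1], [1, -1]] with P⁻¹ = [[1, -1], [1, -2]], and T = P·diag(-3, -1)·P⁻¹.
Then T^3 = P·diag(-27, -1)·P⁻¹ = [[-54, 1], [-27, 1]] · [[1, -1], [1, -2]] = [[-53, 52], [-26, 25]].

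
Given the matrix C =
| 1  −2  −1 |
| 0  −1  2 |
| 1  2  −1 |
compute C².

[[0, −2, −4], [2, 5, −4], [0, −6, 4]]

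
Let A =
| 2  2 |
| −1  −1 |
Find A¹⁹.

[[2, 2], [−1, −1]]

A² = A (a projection; rank 1, trace 1), so A¹⁹ = A.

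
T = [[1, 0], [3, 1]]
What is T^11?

T = I + N where N = [[0, 0], [3, 0]] is strictly lower-triangular, so N^2 = 0.
(I + N)^11 = I + 11·N = [[1, 0], [33, 1]].

[[1, 0], [33, 1]]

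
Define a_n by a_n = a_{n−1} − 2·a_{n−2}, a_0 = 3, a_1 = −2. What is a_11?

20

With companion matrix B = [[1, −2], [1, 0]], [a_n, a_{n−1}]ᵀ = B·[a_{n−1}, a_{n−2}]ᵀ, so [a_11, a_10]ᵀ = B¹⁰·[a_1, a_0]ᵀ.
B¹⁰ = [[23, 22], [−11, 34]], giving [a_11, a_10]ᵀ = [[20], [124]].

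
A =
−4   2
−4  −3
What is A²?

[[8, −14], [28, 1]]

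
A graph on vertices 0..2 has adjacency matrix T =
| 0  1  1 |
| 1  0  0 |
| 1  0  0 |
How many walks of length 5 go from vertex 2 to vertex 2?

The number of length-5 walks from vertex 2 to vertex 2 is entry (2,2) of T^5, where T is the adjacency matrix.
T^2 = [[2, 0, 0], [0, 1, 1], [0, 1, 1]]
T^3 = [[0, 2, 2], [2, 0, 0], [2, 0, 0]]
T^4 = [[4, 0, 0], [0, 2, 2], [0, 2, 2]]
T^5 = [[0, 4, 4], [4, 0, 0], [4, 0, 0]]

0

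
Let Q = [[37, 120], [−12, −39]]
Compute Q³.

[[253, 840], [−84, −279]]

tr Q = −2 and det Q = −3, so the characteristic polynomial is λ² − (−2)λ + (−3) with roots 1 and −3.
Eigenvectors give P = [[10, −3], [−3, 1]] with P⁻¹ = [[1, 3], [3, 10]], and Q = P·diag(1, −3)·P⁻¹.
Then Q³ = P·diag(1, −27)·P⁻¹ = [[10, 81], [−3, −27]] · [[1, 3], [3, 10]] = [[253, 840], [−84, −279]].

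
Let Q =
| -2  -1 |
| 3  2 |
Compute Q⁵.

[[-2, -1], [3, 2]]

Q² = I (check: tr Q = 0 and det Q = -1), so Q⁵ = Q since 5 is odd.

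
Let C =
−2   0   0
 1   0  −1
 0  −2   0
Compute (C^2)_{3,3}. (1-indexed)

2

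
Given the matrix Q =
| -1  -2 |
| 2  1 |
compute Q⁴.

Q² = [[-3, 0], [0, -3]]
Q³ = [[3, 6], [-6, -3]]
Q⁴ = [[9, 0], [0, 9]]

[[9, 0], [0, 9]]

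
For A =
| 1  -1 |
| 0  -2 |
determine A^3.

A^2 = [[1, 1], [0, 4]]
A^3 = [[1, -3], [0, -8]]

[[1, -3], [0, -8]]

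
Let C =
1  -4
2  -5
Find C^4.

[[-79, 160], [-80, 161]]

tr C = -4 and det C = 3, so the characteristic polynomial is λ² − (-4)λ + (3) with roots -3 and -1.
Eigenvectors give P = [[-1, -2], [-1, -1]] with P⁻¹ = [[1, -2], [-1, 1]], and C = P·diag(-3, -1)·P⁻¹.
Then C^4 = P·diag(81, 1)·P⁻¹ = [[-81, -2], [-81, -1]] · [[1, -2], [-1, 1]] = [[-79, 160], [-80, 161]].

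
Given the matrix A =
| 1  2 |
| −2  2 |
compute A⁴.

A² = [[−3, 6], [−6, 0]]
A³ = [[−15, 6], [−6, −12]]
A⁴ = [[−27, −18], [18, −36]]

[[−27, −18], [18, −36]]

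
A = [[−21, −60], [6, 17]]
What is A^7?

tr A = −4 and det A = 3, so the characteristic polynomial is λ² − (−4)λ + (3) with roots −1 and −3.
Eigenvectors give P = [[3, 10], [−1, −3]] with P⁻¹ = [[−3, −10], [1, 3]], and A = P·diag(−1, −3)·P⁻¹.
Then A^7 = P·diag(−1, −2187)·P⁻¹ = [[−3, −21870], [1, 6561]] · [[−3, −10], [1, 3]] = [[−21861, −65580], [6558, 19673]].

[[−21861, −65580], [6558, 19673]]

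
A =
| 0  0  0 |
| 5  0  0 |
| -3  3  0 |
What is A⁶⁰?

[[0, 0, 0], [0, 0, 0], [0, 0, 0]]

A is strictly triangular, hence nilpotent: A³ = 0, so A⁶⁰ = 0.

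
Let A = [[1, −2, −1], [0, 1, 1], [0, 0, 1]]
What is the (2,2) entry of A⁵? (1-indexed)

A = I + N where N = [[0, −2, −1], [0, 0, 1], [0, 0, 0]] is strictly upper-triangular, so N³ = 0.
(I + N)⁵ = I + 5·N + 10·N² = [[1, −10, −25], [0, 1, 5], [0, 0, 1]].

1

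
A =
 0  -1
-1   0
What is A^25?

[[0, -1], [-1, 0]]

A² = I (check: tr A = 0 and det A = -1), so A^25 = A since 25 is odd.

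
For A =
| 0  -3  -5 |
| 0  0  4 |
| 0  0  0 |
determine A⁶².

[[0, 0, 0], [0, 0, 0], [0, 0, 0]]

A is strictly triangular, hence nilpotent: A³ = 0, so A⁶² = 0.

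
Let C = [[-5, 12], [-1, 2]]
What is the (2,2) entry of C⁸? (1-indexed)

-764

tr C = -3 and det C = 2, so the characteristic polynomial is λ² − (-3)λ + (2) with roots -2 and -1.
Eigenvectors give P = [[4, 3], [1, 1]] with P⁻¹ = [[1, -3], [-1, 4]], and C = P·diag(-2, -1)·P⁻¹.
Then C⁸ = P·diag(256, 1)·P⁻¹ = [[1024, 3], [256, 1]] · [[1, -3], [-1, 4]] = [[1021, -3060], [255, -764]].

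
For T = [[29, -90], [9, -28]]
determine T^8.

tr T = 1 and det T = -2, so the characteristic polynomial is λ² − (1)λ + (-2) with roots -1 and 2.
Eigenvectors give P = [[3, 10], [1, 3]] with P⁻¹ = [[-3, 10], [1, -3]], and T = P·diag(-1, 2)·P⁻¹.
Then T^8 = P·diag(1, 256)·P⁻¹ = [[3, 2560], [1, 768]] · [[-3, 10], [1, -3]] = [[2551, -7650], [765, -2294]].

[[2551, -7650], [765, -2294]]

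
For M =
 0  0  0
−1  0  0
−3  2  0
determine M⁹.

[[0, 0, 0], [0, 0, 0], [0, 0, 0]]

M is strictly triangular, hence nilpotent: M³ = 0, so M⁹ = 0.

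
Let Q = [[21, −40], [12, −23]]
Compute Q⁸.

[[−32799, 65600], [−19680, 39361]]

tr Q = −2 and det Q = −3, so the characteristic polynomial is λ² − (−2)λ + (−3) with roots 1 and −3.
Eigenvectors give P = [[−2, −5], [−1, −3]] with P⁻¹ = [[−3, 5], [1, −2]], and Q = P·diag(1, −3)·P⁻¹.
Then Q⁸ = P·diag(1, 6561)·P⁻¹ = [[−2, −32805], [−1, −19683]] · [[−3, 5], [1, −2]] = [[−32799, 65600], [−19680, 39361]].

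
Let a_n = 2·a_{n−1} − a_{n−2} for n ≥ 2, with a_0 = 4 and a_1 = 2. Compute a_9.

With companion matrix T = [[2, −1], [1, 0]], [a_n, a_{n−1}]ᵀ = T·[a_{n−1}, a_{n−2}]ᵀ, so [a_9, a_8]ᵀ = T^8·[a_1, a_0]ᵀ.
T^8 = [[9, −8], [8, −7]], giving [a_9, a_8]ᵀ = [[−14], [−12]].

−14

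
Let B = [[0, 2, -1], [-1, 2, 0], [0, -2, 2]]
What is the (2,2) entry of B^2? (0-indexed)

4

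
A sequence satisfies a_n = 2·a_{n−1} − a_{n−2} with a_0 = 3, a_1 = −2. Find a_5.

With companion matrix Q = [[2, −1], [1, 0]], [a_n, a_{n−1}]ᵀ = Q·[a_{n−1}, a_{n−2}]ᵀ, so [a_5, a_4]ᵀ = Q⁴·[a_1, a_0]ᵀ.
Q⁴ = [[5, −4], [4, −3]], giving [a_5, a_4]ᵀ = [[−22], [−17]].

−22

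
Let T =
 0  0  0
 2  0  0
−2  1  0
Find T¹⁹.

T is strictly triangular, hence nilpotent: T³ = 0, so T¹⁹ = 0.

[[0, 0, 0], [0, 0, 0], [0, 0, 0]]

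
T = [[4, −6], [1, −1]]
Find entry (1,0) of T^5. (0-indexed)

31

tr T = 3 and det T = 2, so the characteristic polynomial is λ² − (3)λ + (2) with roots 2 and 1.
Eigenvectors give P = [[3, −2], [1, −1]] with P⁻¹ = [[1, −2], [1, −3]], and T = P·diag(2, 1)·P⁻¹.
Then T^5 = P·diag(32, 1)·P⁻¹ = [[96, −2], [32, −1]] · [[1, −2], [1, −3]] = [[94, −186], [31, −61]].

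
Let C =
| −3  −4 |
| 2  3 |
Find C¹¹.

[[−3, −4], [2, 3]]

C² = I (check: tr C = 0 and det C = −1), so C¹¹ = C since 11 is odd.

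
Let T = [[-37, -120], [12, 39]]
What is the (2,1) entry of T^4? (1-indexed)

tr T = 2 and det T = -3, so the characteristic polynomial is λ² − (2)λ + (-3) with roots -1 and 3.
Eigenvectors give P = [[-10, 3], [3, -1]] with P⁻¹ = [[-1, -3], [-3, -10]], and T = P·diag(-1, 3)·P⁻¹.
Then T^4 = P·diag(1, 81)·P⁻¹ = [[-10, 243], [3, -81]] · [[-1, -3], [-3, -10]] = [[-719, -2400], [240, 801]].

240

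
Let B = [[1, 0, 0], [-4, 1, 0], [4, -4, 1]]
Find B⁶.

[[1, 0, 0], [-24, 1, 0], [264, -24, 1]]

B = I + N where N = [[0, 0, 0], [-4, 0, 0], [4, -4, 0]] is strictly lower-triangular, so N³ = 0.
(I + N)⁶ = I + 6·N + 15·N² = [[1, 0, 0], [-24, 1, 0], [264, -24, 1]].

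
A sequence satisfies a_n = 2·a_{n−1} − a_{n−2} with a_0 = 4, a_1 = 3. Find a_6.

With companion matrix B = [[2, −1], [1, 0]], [a_n, a_{n−1}]ᵀ = B·[a_{n−1}, a_{n−2}]ᵀ, so [a_6, a_5]ᵀ = B⁵·[a_1, a_0]ᵀ.
B⁵ = [[6, −5], [5, −4]], giving [a_6, a_5]ᵀ = [[−2], [−1]].

−2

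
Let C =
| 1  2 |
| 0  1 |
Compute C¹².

[[1, 24], [0, 1]]

C = I + N where N = [[0, 2], [0, 0]] is strictly upper-triangular, so N² = 0.
(I + N)¹² = I + 12·N = [[1, 24], [0, 1]].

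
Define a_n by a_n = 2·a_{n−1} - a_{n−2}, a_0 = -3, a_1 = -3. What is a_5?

-3

With companion matrix M = [[2, -1], [1, 0]], [a_n, a_{n−1}]ᵀ = M·[a_{n−1}, a_{n−2}]ᵀ, so [a_5, a_4]ᵀ = M⁴·[a_1, a_0]ᵀ.
M⁴ = [[5, -4], [4, -3]], giving [a_5, a_4]ᵀ = [[-3], [-3]].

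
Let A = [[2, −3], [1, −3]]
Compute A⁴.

A² = [[1, 3], [−1, 6]]
A³ = [[5, −12], [4, −15]]
A⁴ = [[−2, 21], [−7, 33]]

[[−2, 21], [−7, 33]]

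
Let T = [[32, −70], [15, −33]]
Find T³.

[[218, −490], [105, −237]]

tr T = −1 and det T = −6, so the characteristic polynomial is λ² − (−1)λ + (−6) with roots 2 and −3.
Eigenvectors give P = [[−7, 2], [−3, 1]] with P⁻¹ = [[−1, 2], [−3, 7]], and T = P·diag(2, −3)·P⁻¹.
Then T³ = P·diag(8, −27)·P⁻¹ = [[−56, −54], [−24, −27]] · [[−1, 2], [−3, 7]] = [[218, −490], [105, −237]].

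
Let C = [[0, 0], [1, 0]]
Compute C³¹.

[[0, 0], [0, 0]]

C is strictly triangular, hence nilpotent: C² = 0, so C³¹ = 0.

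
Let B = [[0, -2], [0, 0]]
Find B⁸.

B is strictly triangular, hence nilpotent: B² = 0, so B⁸ = 0.

[[0, 0], [0, 0]]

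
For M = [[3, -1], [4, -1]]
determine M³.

M² = [[5, -2], [8, -3]]
M³ = [[7, -3], [12, -5]]

[[7, -3], [12, -5]]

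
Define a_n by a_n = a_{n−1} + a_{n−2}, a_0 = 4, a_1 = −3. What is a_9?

−18

With companion matrix A = [[1, 1], [1, 0]], [a_n, a_{n−1}]ᵀ = A·[a_{n−1}, a_{n−2}]ᵀ, so [a_9, a_8]ᵀ = A⁸·[a_1, a_0]ᵀ.
A⁸ = [[34, 21], [21, 13]], giving [a_9, a_8]ᵀ = [[−18], [−11]].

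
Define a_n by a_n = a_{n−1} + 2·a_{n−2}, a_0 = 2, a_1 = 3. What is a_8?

427

With companion matrix A = [[1, 2], [1, 0]], [a_n, a_{n−1}]ᵀ = A·[a_{n−1}, a_{n−2}]ᵀ, so [a_8, a_7]ᵀ = A⁷·[a_1, a_0]ᵀ.
A⁷ = [[85, 86], [43, 42]], giving [a_8, a_7]ᵀ = [[427], [213]].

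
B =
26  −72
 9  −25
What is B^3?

tr B = 1 and det B = −2, so the characteristic polynomial is λ² − (1)λ + (−2) with roots 2 and −1.
Eigenvectors give P = [[3, −8], [1, −3]] with P⁻¹ = [[3, −8], [1, −3]], and B = P·diag(2, −1)·P⁻¹.
Then B^3 = P·diag(8, −1)·P⁻¹ = [[24, 8], [8, 3]] · [[3, −8], [1, −3]] = [[80, −216], [27, −73]].

[[80, −216], [27, −73]]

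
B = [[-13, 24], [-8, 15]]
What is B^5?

tr B = 2 and det B = -3, so the characteristic polynomial is λ² − (2)λ + (-3) with roots -1 and 3.
Eigenvectors give P = [[2, -3], [1, -2]] with P⁻¹ = [[2, -3], [1, -2]], and B = P·diag(-1, 3)·P⁻¹.
Then B^5 = P·diag(-1, 243)·P⁻¹ = [[-2, -729], [-1, -486]] · [[2, -3], [1, -2]] = [[-733, 1464], [-488, 975]].

[[-733, 1464], [-488, 975]]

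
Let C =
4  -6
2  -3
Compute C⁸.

C² = C (a projection; rank 1, trace 1), so C⁸ = C.

[[4, -6], [2, -3]]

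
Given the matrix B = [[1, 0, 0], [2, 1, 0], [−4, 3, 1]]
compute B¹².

B = I + N where N = [[0, 0, 0], [2, 0, 0], [−4, 3, 0]] is strictly lower-triangular, so N³ = 0.
(I + N)¹² = I + 12·N + 66·N² = [[1, 0, 0], [24, 1, 0], [348, 36, 1]].

[[1, 0, 0], [24, 1, 0], [348, 36, 1]]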